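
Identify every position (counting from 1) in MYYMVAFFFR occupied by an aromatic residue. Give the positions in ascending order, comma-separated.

2, 3, 7, 8, 9

Phenylalanine (F), tryptophan (W), and tyrosine (Y) have aromatic ring side chains.
Matching residues: Y2, Y3, F7, F8, F9.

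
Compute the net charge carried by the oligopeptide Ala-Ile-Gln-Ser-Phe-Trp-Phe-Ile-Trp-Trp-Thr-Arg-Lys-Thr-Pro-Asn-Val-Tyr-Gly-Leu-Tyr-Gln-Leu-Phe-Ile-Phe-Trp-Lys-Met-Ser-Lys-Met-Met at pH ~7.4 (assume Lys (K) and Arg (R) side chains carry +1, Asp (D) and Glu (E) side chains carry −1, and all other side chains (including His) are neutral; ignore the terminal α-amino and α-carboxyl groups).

Positive (K, R): Arg12, Lys13, Lys28, Lys31 → +4.
Negative (D, E): none → −0.
Net charge = (+4) + (−0) = +4.

+4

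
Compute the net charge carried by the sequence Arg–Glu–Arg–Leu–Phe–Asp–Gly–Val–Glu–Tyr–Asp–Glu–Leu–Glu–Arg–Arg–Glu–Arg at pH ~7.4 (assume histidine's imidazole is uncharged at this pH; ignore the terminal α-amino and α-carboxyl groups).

Near pH 7.4, K and R contribute +1 each, D and E contribute −1 each, and every other side chain (His included, as stated) is uncharged.
Positive (K, R): Arg1, Arg3, Arg15, Arg16, Arg18 → +5.
Negative (D, E): Glu2, Asp6, Glu9, Asp11, Glu12, Glu14, Glu17 → −7.
Net charge = (+5) + (−7) = −2.

-2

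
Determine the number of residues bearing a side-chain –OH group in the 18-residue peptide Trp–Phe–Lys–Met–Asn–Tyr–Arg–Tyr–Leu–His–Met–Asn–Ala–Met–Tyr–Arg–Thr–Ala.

S, T, and Y are the three residues with a side-chain hydroxyl.
Matching residues: Tyr6, Tyr8, Tyr15, Thr17.

4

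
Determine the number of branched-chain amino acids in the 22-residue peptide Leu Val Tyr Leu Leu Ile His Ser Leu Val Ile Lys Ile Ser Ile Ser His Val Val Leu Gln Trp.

V, L, and I make up the branched-chain aliphatic group.
Matching residues: Leu1, Val2, Leu4, Leu5, Ile6, Leu9, Val10, Ile11, Ile13, Ile15, Val18, Val19, Leu20.

13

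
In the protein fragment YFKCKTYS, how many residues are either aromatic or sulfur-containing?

4

Aromatic: F, W, Y. Sulfur-containing: C, M.
Aromatic residues here: Y1, F2, Y7 (3).
Sulfur-containing residues here: C4 (1).
The two groups share no amino acid, so total = 3 + 1 = 4.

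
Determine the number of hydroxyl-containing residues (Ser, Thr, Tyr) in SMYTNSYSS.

7

Matching residues: S1, Y3, T4, S6, Y7, S8, S9.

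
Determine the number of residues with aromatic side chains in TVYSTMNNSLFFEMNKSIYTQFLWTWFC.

The aromatic amino acids are Phe (F, benzyl), Trp (W, indole), and Tyr (Y, phenol).
Matching residues: Y3, F11, F12, Y19, F22, W24, W26, F27.

8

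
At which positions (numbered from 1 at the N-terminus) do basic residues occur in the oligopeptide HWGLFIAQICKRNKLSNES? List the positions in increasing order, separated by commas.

The basic amino acids are Lys (K), Arg (R), and His (H).
Matching residues: H1, K11, R12, K14.

1, 11, 12, 14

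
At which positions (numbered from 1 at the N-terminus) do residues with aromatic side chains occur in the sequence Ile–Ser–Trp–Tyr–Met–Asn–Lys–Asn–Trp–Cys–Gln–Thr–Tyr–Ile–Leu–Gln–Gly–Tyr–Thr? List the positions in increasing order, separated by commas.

F, W, and Y each carry an aromatic ring on the side chain.
Matching residues: Trp3, Tyr4, Trp9, Tyr13, Tyr18.

3, 4, 9, 13, 18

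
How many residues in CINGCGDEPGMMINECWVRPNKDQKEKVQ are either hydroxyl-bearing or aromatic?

1

Hydroxyl-bearing: S, T, Y. Aromatic: F, W, Y.
Hydroxyl-bearing residues here: none (0).
Aromatic residues here: W17 (1).
(Y belongs to both groups, but none appear in this sequence.) Total = 0 + 1 = 1.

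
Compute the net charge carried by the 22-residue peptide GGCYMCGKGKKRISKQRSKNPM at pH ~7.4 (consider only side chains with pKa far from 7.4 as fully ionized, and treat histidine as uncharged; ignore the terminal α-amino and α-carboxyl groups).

Near pH 7.4, K and R contribute +1 each, D and E contribute −1 each, and every other side chain (His included, as stated) is uncharged.
Positive (K, R): K8, K10, K11, R12, K15, R17, K19 → +7.
Negative (D, E): none → −0.
Net charge = (+7) + (−0) = +7.

+7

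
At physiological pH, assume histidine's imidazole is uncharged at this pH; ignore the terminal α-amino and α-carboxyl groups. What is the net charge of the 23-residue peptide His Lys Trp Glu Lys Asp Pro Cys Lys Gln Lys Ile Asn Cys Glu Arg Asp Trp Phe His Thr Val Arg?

At pH ~7.4 the Lys and Arg side chains are protonated (+1), the Asp and Glu side chains are deprotonated (−1), and with His taken as neutral all other side chains carry no charge.
Positive (K, R): Lys2, Lys5, Lys9, Lys11, Arg16, Arg23 → +6.
Negative (D, E): Glu4, Asp6, Glu15, Asp17 → −4.
Net charge = (+6) + (−4) = +2.

+2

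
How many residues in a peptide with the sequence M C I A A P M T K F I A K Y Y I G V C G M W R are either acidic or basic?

3

Acidic: D, E. Basic: H, K, R.
Acidic residues here: none (0).
Basic residues here: K9, K13, R23 (3).
The two groups share no amino acid, so total = 0 + 3 = 3.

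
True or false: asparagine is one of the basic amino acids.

The basic amino acids are Lys (K), Arg (R), and His (H).
Asparagine is not in this group.

False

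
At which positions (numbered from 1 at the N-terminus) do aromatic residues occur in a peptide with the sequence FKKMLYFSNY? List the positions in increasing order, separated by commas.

1, 6, 7, 10

The aromatic amino acids are Phe (F, benzyl), Trp (W, indole), and Tyr (Y, phenol).
Matching residues: F1, Y6, F7, Y10.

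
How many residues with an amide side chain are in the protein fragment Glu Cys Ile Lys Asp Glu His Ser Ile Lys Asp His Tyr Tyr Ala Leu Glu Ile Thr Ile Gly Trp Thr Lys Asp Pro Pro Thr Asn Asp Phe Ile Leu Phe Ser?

Only N (asparagine) and Q (glutamine) carry a side-chain carboxamide.
Matching residues: Asn29.

1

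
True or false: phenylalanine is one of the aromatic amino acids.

The aromatic amino acids are Phe (F, benzyl), Trp (W, indole), and Tyr (Y, phenol).
Phenylalanine is in this group.

True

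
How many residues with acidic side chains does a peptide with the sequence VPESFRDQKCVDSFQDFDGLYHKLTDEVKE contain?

8

Only D (aspartate) and E (glutamate) carry a side-chain carboxylic acid.
Matching residues: E3, D7, D12, D16, D18, D26, E27, E30.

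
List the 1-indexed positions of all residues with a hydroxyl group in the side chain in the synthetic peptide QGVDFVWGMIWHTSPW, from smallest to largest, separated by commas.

13, 14

The –OH-bearing residues are Ser, Thr (aliphatic alcohols), and Tyr (phenol).
Matching residues: T13, S14.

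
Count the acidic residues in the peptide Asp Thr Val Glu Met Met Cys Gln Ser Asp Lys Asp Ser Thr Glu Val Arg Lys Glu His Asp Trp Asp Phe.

Only D (aspartate) and E (glutamate) carry a side-chain carboxylic acid.
Matching residues: Asp1, Glu4, Asp10, Asp12, Glu15, Glu19, Asp21, Asp23.

8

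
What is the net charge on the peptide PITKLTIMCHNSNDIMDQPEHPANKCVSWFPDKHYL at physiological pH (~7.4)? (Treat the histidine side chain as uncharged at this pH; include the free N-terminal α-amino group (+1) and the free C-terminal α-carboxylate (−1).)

-1

At pH ~7.4 the Lys and Arg side chains are protonated (+1), the Asp and Glu side chains are deprotonated (−1), and with His taken as neutral all other side chains carry no charge.
Positive (K, R): K4, K25, K33 → +3.
Negative (D, E): D14, D17, E20, D32 → −4.
The N-terminus (+1) and C-terminus (−1) cancel.
Net charge = (+3) + (−4) = −1.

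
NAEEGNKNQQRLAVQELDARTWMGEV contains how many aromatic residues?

The aromatic amino acids are Phe (F, benzyl), Trp (W, indole), and Tyr (Y, phenol).
Matching residues: W22.

1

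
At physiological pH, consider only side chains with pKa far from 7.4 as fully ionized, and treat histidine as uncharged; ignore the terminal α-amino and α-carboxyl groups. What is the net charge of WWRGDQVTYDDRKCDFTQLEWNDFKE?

-3

At pH ~7.4 the Lys and Arg side chains are protonated (+1), the Asp and Glu side chains are deprotonated (−1), and with His taken as neutral all other side chains carry no charge.
Positive (K, R): R3, R12, K13, K25 → +4.
Negative (D, E): D5, D10, D11, D15, E20, D23, E26 → −7.
Net charge = (+4) + (−7) = −3.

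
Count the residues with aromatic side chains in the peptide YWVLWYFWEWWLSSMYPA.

9

Phenylalanine (F), tryptophan (W), and tyrosine (Y) have aromatic ring side chains.
Matching residues: Y1, W2, W5, Y6, F7, W8, W10, W11, Y16.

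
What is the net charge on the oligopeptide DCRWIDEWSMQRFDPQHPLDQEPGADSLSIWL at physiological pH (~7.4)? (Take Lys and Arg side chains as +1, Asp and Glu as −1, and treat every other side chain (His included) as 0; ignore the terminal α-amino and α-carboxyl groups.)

-5

Positive (K, R): R3, R12 → +2.
Negative (D, E): D1, D6, E7, D14, D20, E22, D26 → −7.
Net charge = (+2) + (−7) = −5.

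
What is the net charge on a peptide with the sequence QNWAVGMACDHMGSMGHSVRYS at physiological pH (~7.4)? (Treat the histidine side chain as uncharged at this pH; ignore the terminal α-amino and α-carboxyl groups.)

0

At pH ~7.4 the Lys and Arg side chains are protonated (+1), the Asp and Glu side chains are deprotonated (−1), and with His taken as neutral all other side chains carry no charge.
Positive (K, R): R20 → +1.
Negative (D, E): D10 → −1.
Net charge = (+1) + (−1) = 0.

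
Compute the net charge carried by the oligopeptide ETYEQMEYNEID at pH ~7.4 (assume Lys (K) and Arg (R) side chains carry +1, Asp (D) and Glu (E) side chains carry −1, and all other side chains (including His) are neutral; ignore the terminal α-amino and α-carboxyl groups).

-5

Positive (K, R): none → +0.
Negative (D, E): E1, E4, E7, E10, D12 → −5.
Net charge = (+0) + (−5) = −5.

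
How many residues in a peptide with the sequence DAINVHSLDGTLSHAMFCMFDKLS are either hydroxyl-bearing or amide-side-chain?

5

Hydroxyl-bearing: S, T, Y. Amide-side-chain: N, Q.
Hydroxyl-bearing residues here: S7, T11, S13, S24 (4).
Amide-side-chain residues here: N4 (1).
The two groups share no amino acid, so total = 4 + 1 = 5.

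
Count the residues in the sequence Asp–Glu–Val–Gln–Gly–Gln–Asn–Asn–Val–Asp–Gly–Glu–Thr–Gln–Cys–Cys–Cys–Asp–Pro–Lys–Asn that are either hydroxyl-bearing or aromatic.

1

Hydroxyl-bearing: S, T, Y. Aromatic: F, W, Y.
Hydroxyl-bearing residues here: Thr13 (1).
Aromatic residues here: none (0).
(Y belongs to both groups, but none appear in this sequence.) Total = 1 + 0 = 1.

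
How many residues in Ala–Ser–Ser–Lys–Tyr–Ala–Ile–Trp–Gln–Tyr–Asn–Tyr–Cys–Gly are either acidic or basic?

1

Acidic: D, E. Basic: H, K, R.
Acidic residues here: none (0).
Basic residues here: Lys4 (1).
The two groups share no amino acid, so total = 0 + 1 = 1.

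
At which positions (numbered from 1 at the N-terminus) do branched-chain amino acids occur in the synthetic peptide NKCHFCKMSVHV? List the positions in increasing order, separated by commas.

10, 12

The BCAAs are Val, Leu, and Ile — aliphatic side chains with a branch point.
Matching residues: V10, V12.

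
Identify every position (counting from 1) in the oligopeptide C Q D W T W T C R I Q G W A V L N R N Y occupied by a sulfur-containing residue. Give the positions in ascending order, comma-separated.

Cysteine (C, thiol) and methionine (M, thioether) are the two sulfur-containing amino acids.
Matching residues: C1, C8.

1, 8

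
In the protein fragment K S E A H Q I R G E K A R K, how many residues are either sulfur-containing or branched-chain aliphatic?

1

Sulfur-containing: C, M. Branched-chain aliphatic: I, L, V.
Sulfur-containing residues here: none (0).
Branched-chain aliphatic residues here: I7 (1).
The two groups share no amino acid, so total = 0 + 1 = 1.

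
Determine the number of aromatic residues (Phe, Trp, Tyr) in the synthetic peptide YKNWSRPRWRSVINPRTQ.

3

Matching residues: Y1, W4, W9.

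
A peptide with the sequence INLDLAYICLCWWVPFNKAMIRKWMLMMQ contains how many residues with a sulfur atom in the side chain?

The sulfur-bearing residues are cysteine (–SH) and methionine (–S–CH₃).
Matching residues: C9, C11, M20, M25, M27, M28.

6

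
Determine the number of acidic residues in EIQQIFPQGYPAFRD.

Aspartate (D) and glutamate (E) have carboxylic-acid side chains and are the acidic amino acids.
Matching residues: E1, D15.

2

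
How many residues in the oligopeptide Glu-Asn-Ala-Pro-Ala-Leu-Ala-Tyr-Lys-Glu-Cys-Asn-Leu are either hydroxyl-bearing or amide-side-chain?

3

Hydroxyl-bearing: S, T, Y. Amide-side-chain: N, Q.
Hydroxyl-bearing residues here: Tyr8 (1).
Amide-side-chain residues here: Asn2, Asn12 (2).
The two groups share no amino acid, so total = 1 + 2 = 3.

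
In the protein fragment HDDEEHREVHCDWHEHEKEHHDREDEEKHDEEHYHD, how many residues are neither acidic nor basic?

Acidic: D, E. Basic: K, R, H. All other residues are neither.
Matching residues: V9, C11, W13, Y34.

4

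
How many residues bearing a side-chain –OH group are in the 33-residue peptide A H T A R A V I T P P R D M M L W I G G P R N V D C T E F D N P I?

3

Serine (S), threonine (T), and tyrosine (Y) each carry a hydroxyl group on the side chain.
Matching residues: T3, T9, T27.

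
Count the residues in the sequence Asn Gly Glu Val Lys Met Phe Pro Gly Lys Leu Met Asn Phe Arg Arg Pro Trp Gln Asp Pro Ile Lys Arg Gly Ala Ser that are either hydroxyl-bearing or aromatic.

Hydroxyl-bearing: S, T, Y. Aromatic: F, W, Y.
Hydroxyl-bearing residues here: Ser27 (1).
Aromatic residues here: Phe7, Phe14, Trp18 (3).
(Y belongs to both groups, but none appear in this sequence.) Total = 1 + 3 = 4.

4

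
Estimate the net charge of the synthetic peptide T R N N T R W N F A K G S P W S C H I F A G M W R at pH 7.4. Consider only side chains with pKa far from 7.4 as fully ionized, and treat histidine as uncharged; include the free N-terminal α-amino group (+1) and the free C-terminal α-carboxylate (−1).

+4

Near pH 7.4, K and R contribute +1 each, D and E contribute −1 each, and every other side chain (His included, as stated) is uncharged.
Positive (K, R): R2, R6, K11, R25 → +4.
Negative (D, E): none → −0.
The N-terminus (+1) and C-terminus (−1) cancel.
Net charge = (+4) + (−0) = +4.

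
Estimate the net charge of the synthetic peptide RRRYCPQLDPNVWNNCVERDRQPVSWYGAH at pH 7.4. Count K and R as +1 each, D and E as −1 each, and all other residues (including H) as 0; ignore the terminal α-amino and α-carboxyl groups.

+2

Positive (K, R): R1, R2, R3, R19, R21 → +5.
Negative (D, E): D9, E18, D20 → −3.
Net charge = (+5) + (−3) = +2.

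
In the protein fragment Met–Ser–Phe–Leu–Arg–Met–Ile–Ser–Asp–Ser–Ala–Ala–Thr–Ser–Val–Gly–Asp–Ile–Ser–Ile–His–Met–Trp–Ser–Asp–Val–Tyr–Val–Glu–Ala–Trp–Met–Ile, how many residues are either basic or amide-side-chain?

2

Basic: H, K, R. Amide-side-chain: N, Q.
Basic residues here: Arg5, His21 (2).
Amide-side-chain residues here: none (0).
The two groups share no amino acid, so total = 2 + 0 = 2.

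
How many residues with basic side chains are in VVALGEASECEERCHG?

K, R, and H are the three residues with basic side chains (ε-amine, guanidinium, and imidazole respectively).
Matching residues: R13, H15.

2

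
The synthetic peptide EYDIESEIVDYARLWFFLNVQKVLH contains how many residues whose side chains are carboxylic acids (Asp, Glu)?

Matching residues: E1, D3, E5, E7, D10.

5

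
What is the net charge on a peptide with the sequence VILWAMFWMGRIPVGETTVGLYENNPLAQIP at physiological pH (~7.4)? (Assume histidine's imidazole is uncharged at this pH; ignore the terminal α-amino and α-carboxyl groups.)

Near pH 7.4, K and R contribute +1 each, D and E contribute −1 each, and every other side chain (His included, as stated) is uncharged.
Positive (K, R): R11 → +1.
Negative (D, E): E16, E23 → −2.
Net charge = (+1) + (−2) = −1.

-1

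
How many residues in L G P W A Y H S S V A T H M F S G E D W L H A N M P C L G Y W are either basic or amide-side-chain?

Basic: H, K, R. Amide-side-chain: N, Q.
Basic residues here: H7, H13, H22 (3).
Amide-side-chain residues here: N24 (1).
The two groups share no amino acid, so total = 3 + 1 = 4.

4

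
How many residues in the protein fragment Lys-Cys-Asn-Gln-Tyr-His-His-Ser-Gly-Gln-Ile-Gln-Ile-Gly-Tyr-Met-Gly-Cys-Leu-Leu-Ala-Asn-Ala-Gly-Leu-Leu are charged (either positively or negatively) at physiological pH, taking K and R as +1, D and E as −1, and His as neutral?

1

Charged side chains at pH ~7.4: K, R (positive); D, E (negative).
Matching residues: Lys1.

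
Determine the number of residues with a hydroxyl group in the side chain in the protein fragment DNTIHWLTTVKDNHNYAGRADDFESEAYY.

Serine (S), threonine (T), and tyrosine (Y) each carry a hydroxyl group on the side chain.
Matching residues: T3, T8, T9, Y16, S25, Y28, Y29.

7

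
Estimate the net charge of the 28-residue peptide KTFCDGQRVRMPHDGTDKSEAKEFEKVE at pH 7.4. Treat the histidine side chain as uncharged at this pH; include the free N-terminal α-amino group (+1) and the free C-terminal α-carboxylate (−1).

Near pH 7.4, K and R contribute +1 each, D and E contribute −1 each, and every other side chain (His included, as stated) is uncharged.
Positive (K, R): K1, R8, R10, K18, K22, K26 → +6.
Negative (D, E): D5, D14, D17, E20, E23, E25, E28 → −7.
The N-terminus (+1) and C-terminus (−1) cancel.
Net charge = (+6) + (−7) = −1.

-1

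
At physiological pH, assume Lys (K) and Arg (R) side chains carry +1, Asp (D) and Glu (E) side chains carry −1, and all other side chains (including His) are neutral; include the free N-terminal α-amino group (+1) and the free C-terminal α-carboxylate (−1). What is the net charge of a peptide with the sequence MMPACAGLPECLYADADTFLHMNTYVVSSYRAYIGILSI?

-2

Positive (K, R): R31 → +1.
Negative (D, E): E10, D15, D17 → −3.
The N-terminus (+1) and C-terminus (−1) cancel.
Net charge = (+1) + (−3) = −2.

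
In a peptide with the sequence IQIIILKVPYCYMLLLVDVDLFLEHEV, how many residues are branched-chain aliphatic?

14

Valine (V), leucine (L), and isoleucine (I) are the branched-chain amino acids.
Matching residues: I1, I3, I4, I5, L6, V8, L14, L15, L16, V17, V19, L21, L23, V27.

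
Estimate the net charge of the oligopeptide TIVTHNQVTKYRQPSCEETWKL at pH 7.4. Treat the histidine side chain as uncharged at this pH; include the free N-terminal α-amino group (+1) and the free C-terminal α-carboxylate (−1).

+1

At pH ~7.4 the Lys and Arg side chains are protonated (+1), the Asp and Glu side chains are deprotonated (−1), and with His taken as neutral all other side chains carry no charge.
Positive (K, R): K10, R12, K21 → +3.
Negative (D, E): E17, E18 → −2.
The N-terminus (+1) and C-terminus (−1) cancel.
Net charge = (+3) + (−2) = +1.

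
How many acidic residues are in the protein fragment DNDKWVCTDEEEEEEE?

Only D (aspartate) and E (glutamate) carry a side-chain carboxylic acid.
Matching residues: D1, D3, D9, E10, E11, E12, E13, E14, E15, E16.

10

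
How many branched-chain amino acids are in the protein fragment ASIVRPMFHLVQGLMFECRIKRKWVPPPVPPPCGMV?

The BCAAs are Val, Leu, and Ile — aliphatic side chains with a branch point.
Matching residues: I3, V4, L10, V11, L14, I20, V25, V29, V36.

9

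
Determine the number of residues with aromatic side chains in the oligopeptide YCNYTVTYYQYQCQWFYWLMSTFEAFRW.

Phenylalanine (F), tryptophan (W), and tyrosine (Y) have aromatic ring side chains.
Matching residues: Y1, Y4, Y8, Y9, Y11, W15, F16, Y17, W18, F23, F26, W28.

12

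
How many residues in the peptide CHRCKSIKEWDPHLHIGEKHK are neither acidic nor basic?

9

Acidic: D, E. Basic: K, R, H. All other residues are neither.
Matching residues: C1, C4, S6, I7, W10, P12, L14, I16, G17.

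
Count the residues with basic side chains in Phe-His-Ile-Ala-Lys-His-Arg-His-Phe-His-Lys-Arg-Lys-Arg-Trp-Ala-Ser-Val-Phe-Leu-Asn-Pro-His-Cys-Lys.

K, R, and H are the three residues with basic side chains (ε-amine, guanidinium, and imidazole respectively).
Matching residues: His2, Lys5, His6, Arg7, His8, His10, Lys11, Arg12, Lys13, Arg14, His23, Lys25.

12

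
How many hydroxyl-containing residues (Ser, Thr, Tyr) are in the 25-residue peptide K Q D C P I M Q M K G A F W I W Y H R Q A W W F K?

Matching residues: Y17.

1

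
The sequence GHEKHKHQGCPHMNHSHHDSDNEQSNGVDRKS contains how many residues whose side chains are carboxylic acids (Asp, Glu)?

5

Matching residues: E3, D19, D21, E23, D29.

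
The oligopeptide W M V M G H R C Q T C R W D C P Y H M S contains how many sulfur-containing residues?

6

The sulfur-bearing residues are cysteine (–SH) and methionine (–S–CH₃).
Matching residues: M2, M4, C8, C11, C15, M19.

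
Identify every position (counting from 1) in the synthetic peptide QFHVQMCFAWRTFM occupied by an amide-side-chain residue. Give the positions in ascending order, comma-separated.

1, 5

Matching residues: Q1, Q5.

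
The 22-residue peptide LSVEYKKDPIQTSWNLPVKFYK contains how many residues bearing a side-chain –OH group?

5

S, T, and Y are the three residues with a side-chain hydroxyl.
Matching residues: S2, Y5, T12, S13, Y21.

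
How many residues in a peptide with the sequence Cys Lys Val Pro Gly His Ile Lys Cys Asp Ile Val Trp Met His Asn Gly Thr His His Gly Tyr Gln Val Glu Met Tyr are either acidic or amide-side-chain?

4

Acidic: D, E. Amide-side-chain: N, Q.
Acidic residues here: Asp10, Glu25 (2).
Amide-side-chain residues here: Asn16, Gln23 (2).
The two groups share no amino acid, so total = 2 + 2 = 4.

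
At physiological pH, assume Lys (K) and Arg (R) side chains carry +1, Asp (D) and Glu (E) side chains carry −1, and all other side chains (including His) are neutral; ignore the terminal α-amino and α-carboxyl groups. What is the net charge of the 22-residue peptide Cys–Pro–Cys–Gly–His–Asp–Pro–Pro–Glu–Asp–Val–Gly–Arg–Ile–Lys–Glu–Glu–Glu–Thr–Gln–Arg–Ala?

-3

Positive (K, R): Arg13, Lys15, Arg21 → +3.
Negative (D, E): Asp6, Glu9, Asp10, Glu16, Glu17, Glu18 → −6.
Net charge = (+3) + (−6) = −3.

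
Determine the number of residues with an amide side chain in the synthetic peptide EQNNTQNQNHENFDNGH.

9

Asparagine (N) and glutamine (Q) have uncharged amide side chains.
Matching residues: Q2, N3, N4, Q6, N7, Q8, N9, N12, N15.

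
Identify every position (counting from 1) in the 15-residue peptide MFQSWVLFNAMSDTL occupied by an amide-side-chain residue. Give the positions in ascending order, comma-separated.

3, 9

Only N (asparagine) and Q (glutamine) carry a side-chain carboxamide.
Matching residues: Q3, N9.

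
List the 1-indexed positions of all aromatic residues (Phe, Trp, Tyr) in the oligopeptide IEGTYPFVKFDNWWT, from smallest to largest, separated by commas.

5, 7, 10, 13, 14

Matching residues: Y5, F7, F10, W13, W14.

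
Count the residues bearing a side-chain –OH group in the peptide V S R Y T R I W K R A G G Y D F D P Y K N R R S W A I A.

The –OH-bearing residues are Ser, Thr (aliphatic alcohols), and Tyr (phenol).
Matching residues: S2, Y4, T5, Y14, Y19, S24.

6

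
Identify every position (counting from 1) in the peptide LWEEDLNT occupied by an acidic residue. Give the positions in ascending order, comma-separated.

Aspartate (D) and glutamate (E) have carboxylic-acid side chains and are the acidic amino acids.
Matching residues: E3, E4, D5.

3, 4, 5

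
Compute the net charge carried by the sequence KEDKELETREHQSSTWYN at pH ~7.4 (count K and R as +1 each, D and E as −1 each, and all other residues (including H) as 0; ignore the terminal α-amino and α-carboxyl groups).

Positive (K, R): K1, K4, R9 → +3.
Negative (D, E): E2, D3, E5, E7, E10 → −5.
Net charge = (+3) + (−5) = −2.

-2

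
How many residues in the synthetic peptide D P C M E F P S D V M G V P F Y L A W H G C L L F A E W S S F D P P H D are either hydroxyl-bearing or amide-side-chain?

4

Hydroxyl-bearing: S, T, Y. Amide-side-chain: N, Q.
Hydroxyl-bearing residues here: S8, Y16, S29, S30 (4).
Amide-side-chain residues here: none (0).
The two groups share no amino acid, so total = 4 + 0 = 4.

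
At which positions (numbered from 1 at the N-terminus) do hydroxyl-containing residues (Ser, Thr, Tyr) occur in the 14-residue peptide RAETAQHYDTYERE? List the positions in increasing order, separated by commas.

Matching residues: T4, Y8, T10, Y11.

4, 8, 10, 11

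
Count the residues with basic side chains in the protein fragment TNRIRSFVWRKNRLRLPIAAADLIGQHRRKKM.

11

Lysine (K), arginine (R), and histidine (H) have basic, nitrogen-containing side chains.
Matching residues: R3, R5, R10, K11, R13, R15, H27, R28, R29, K30, K31.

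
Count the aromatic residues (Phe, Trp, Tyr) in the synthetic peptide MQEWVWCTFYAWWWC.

Matching residues: W4, W6, F9, Y10, W12, W13, W14.

7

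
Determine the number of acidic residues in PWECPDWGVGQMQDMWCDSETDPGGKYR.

Only D (aspartate) and E (glutamate) carry a side-chain carboxylic acid.
Matching residues: E3, D6, D14, D18, E20, D22.

6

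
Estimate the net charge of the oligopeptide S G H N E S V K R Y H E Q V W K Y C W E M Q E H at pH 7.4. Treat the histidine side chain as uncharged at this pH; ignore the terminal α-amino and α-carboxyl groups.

The side chains ionized at physiological pH are Lys/Arg (+1) and Asp/Glu (−1); with His treated as neutral, nothing else contributes.
Positive (K, R): K8, R9, K16 → +3.
Negative (D, E): E5, E12, E20, E23 → −4.
Net charge = (+3) + (−4) = −1.

-1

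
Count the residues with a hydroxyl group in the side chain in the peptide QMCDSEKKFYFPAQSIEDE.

3

The –OH-bearing residues are Ser, Thr (aliphatic alcohols), and Tyr (phenol).
Matching residues: S5, Y10, S15.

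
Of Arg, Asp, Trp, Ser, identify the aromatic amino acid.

The aromatic amino acids are Phe (F, benzyl), Trp (W, indole), and Tyr (Y, phenol).
Of the listed options, only Trp belongs to this group.

Trp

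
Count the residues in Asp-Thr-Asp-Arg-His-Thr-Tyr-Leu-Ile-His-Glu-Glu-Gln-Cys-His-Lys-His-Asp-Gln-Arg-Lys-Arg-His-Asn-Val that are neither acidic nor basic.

Acidic: D, E. Basic: K, R, H. All other residues are neither.
Matching residues: Thr2, Thr6, Tyr7, Leu8, Ile9, Gln13, Cys14, Gln19, Asn24, Val25.

10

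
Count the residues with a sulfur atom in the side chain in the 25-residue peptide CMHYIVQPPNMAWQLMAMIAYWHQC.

6

Only Cys (C) and Met (M) have a sulfur atom in the side chain.
Matching residues: C1, M2, M11, M16, M18, C25.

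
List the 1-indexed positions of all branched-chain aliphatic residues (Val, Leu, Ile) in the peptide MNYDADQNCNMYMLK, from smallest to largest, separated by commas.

Matching residues: L14.

14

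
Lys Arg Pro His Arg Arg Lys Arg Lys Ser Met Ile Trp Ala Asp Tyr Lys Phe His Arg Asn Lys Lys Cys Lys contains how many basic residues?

14

Lysine (K), arginine (R), and histidine (H) have basic, nitrogen-containing side chains.
Matching residues: Lys1, Arg2, His4, Arg5, Arg6, Lys7, Arg8, Lys9, Lys17, His19, Arg20, Lys22, Lys23, Lys25.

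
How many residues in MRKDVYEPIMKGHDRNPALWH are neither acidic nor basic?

Acidic: D, E. Basic: K, R, H. All other residues are neither.
Matching residues: M1, V5, Y6, P8, I9, M10, G12, N16, P17, A18, L19, W20.

12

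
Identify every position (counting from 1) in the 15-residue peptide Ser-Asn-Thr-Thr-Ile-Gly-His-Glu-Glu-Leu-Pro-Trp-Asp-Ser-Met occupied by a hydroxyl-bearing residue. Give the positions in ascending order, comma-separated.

S, T, and Y are the three residues with a side-chain hydroxyl.
Matching residues: Ser1, Thr3, Thr4, Ser14.

1, 3, 4, 14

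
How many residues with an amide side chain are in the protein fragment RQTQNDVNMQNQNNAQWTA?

10

The amide-side-chain residues are Asn (N) and Gln (Q).
Matching residues: Q2, Q4, N5, N8, Q10, N11, Q12, N13, N14, Q16.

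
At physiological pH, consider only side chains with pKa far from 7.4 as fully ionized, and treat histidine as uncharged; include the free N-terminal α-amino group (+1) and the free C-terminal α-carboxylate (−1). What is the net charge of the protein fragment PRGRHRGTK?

At pH ~7.4 the Lys and Arg side chains are protonated (+1), the Asp and Glu side chains are deprotonated (−1), and with His taken as neutral all other side chains carry no charge.
Positive (K, R): R2, R4, R6, K9 → +4.
Negative (D, E): none → −0.
The N-terminus (+1) and C-terminus (−1) cancel.
Net charge = (+4) + (−0) = +4.

+4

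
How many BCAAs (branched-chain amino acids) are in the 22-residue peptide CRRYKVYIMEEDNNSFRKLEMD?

3

V, L, and I make up the branched-chain aliphatic group.
Matching residues: V6, I8, L19.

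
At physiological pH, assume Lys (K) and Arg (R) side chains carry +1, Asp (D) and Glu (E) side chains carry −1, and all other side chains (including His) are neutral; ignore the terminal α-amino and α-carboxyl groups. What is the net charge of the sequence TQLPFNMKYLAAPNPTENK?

Positive (K, R): K8, K19 → +2.
Negative (D, E): E17 → −1.
Net charge = (+2) + (−1) = +1.

+1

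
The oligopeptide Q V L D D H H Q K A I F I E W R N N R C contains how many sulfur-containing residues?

1

Cysteine (C, thiol) and methionine (M, thioether) are the two sulfur-containing amino acids.
Matching residues: C20.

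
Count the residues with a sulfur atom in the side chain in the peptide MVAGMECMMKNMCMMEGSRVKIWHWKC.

Cysteine (C, thiol) and methionine (M, thioether) are the two sulfur-containing amino acids.
Matching residues: M1, M5, C7, M8, M9, M12, C13, M14, M15, C27.

10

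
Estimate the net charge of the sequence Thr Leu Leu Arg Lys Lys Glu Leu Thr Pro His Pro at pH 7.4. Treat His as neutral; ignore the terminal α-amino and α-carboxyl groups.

+2

Near pH 7.4, K and R contribute +1 each, D and E contribute −1 each, and every other side chain (His included, as stated) is uncharged.
Positive (K, R): Arg4, Lys5, Lys6 → +3.
Negative (D, E): Glu7 → −1.
Net charge = (+3) + (−1) = +2.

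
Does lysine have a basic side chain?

Yes

K, R, and H are the three residues with basic side chains (ε-amine, guanidinium, and imidazole respectively).
Lysine is in this group.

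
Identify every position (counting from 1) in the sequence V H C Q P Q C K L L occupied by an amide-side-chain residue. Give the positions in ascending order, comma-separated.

4, 6

Only N (asparagine) and Q (glutamine) carry a side-chain carboxamide.
Matching residues: Q4, Q6.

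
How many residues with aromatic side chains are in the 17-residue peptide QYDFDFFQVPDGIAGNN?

F, W, and Y each carry an aromatic ring on the side chain.
Matching residues: Y2, F4, F6, F7.

4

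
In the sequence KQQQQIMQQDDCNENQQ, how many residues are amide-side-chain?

Only N (asparagine) and Q (glutamine) carry a side-chain carboxamide.
Matching residues: Q2, Q3, Q4, Q5, Q8, Q9, N13, N15, Q16, Q17.

10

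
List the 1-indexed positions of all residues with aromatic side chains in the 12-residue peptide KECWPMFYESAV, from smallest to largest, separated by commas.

The aromatic amino acids are Phe (F, benzyl), Trp (W, indole), and Tyr (Y, phenol).
Matching residues: W4, F7, Y8.

4, 7, 8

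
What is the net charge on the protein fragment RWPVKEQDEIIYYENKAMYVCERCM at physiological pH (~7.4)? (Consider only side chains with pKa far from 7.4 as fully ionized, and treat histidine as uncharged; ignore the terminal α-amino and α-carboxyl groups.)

Near pH 7.4, K and R contribute +1 each, D and E contribute −1 each, and every other side chain (His included, as stated) is uncharged.
Positive (K, R): R1, K5, K16, R23 → +4.
Negative (D, E): E6, D8, E9, E14, E22 → −5.
Net charge = (+4) + (−5) = −1.

-1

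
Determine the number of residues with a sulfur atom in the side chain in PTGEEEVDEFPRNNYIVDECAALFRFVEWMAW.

The sulfur-bearing residues are cysteine (–SH) and methionine (–S–CH₃).
Matching residues: C20, M30.

2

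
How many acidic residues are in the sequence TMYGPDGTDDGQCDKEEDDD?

9

Only D (aspartate) and E (glutamate) carry a side-chain carboxylic acid.
Matching residues: D6, D9, D10, D14, E16, E17, D18, D19, D20.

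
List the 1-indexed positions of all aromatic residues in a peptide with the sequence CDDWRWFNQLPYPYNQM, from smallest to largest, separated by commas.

4, 6, 7, 12, 14

F, W, and Y each carry an aromatic ring on the side chain.
Matching residues: W4, W6, F7, Y12, Y14.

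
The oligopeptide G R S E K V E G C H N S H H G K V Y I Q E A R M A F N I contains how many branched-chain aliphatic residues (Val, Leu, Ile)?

4

Matching residues: V6, V17, I19, I28.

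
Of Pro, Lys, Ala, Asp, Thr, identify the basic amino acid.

The basic amino acids are Lys (K), Arg (R), and His (H).
Of the listed options, only Lys belongs to this group.

Lys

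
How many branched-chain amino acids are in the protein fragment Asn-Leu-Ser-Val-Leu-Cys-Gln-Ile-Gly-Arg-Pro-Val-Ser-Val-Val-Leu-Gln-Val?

9

V, L, and I make up the branched-chain aliphatic group.
Matching residues: Leu2, Val4, Leu5, Ile8, Val12, Val14, Val15, Leu16, Val18.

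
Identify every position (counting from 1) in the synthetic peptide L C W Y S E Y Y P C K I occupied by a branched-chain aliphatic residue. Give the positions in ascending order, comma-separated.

Valine (V), leucine (L), and isoleucine (I) are the branched-chain amino acids.
Matching residues: L1, I12.

1, 12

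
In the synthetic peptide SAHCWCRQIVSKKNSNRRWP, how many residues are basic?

6

The basic amino acids are Lys (K), Arg (R), and His (H).
Matching residues: H3, R7, K12, K13, R17, R18.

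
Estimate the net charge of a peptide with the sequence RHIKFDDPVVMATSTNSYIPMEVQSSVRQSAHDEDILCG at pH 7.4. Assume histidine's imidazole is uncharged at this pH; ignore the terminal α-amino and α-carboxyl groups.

At pH ~7.4 the Lys and Arg side chains are protonated (+1), the Asp and Glu side chains are deprotonated (−1), and with His taken as neutral all other side chains carry no charge.
Positive (K, R): R1, K4, R28 → +3.
Negative (D, E): D6, D7, E22, D33, E34, D35 → −6.
Net charge = (+3) + (−6) = −3.

-3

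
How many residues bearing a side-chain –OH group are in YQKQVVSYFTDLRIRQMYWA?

5

S, T, and Y are the three residues with a side-chain hydroxyl.
Matching residues: Y1, S7, Y8, T10, Y18.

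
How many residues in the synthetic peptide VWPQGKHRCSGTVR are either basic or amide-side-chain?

Basic: H, K, R. Amide-side-chain: N, Q.
Basic residues here: K6, H7, R8, R14 (4).
Amide-side-chain residues here: Q4 (1).
The two groups share no amino acid, so total = 4 + 1 = 5.

5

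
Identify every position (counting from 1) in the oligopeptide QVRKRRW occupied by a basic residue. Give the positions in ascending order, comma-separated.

3, 4, 5, 6

Lysine (K), arginine (R), and histidine (H) have basic, nitrogen-containing side chains.
Matching residues: R3, K4, R5, R6.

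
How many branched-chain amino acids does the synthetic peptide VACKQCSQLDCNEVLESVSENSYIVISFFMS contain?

The BCAAs are Val, Leu, and Ile — aliphatic side chains with a branch point.
Matching residues: V1, L9, V14, L15, V18, I24, V25, I26.

8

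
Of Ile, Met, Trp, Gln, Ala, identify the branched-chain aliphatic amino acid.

Ile

The BCAAs are Val, Leu, and Ile — aliphatic side chains with a branch point.
Of the listed options, only Ile belongs to this group.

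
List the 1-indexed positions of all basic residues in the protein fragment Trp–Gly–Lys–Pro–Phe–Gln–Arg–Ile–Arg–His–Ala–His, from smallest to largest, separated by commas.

3, 7, 9, 10, 12

Lysine (K), arginine (R), and histidine (H) have basic, nitrogen-containing side chains.
Matching residues: Lys3, Arg7, Arg9, His10, His12.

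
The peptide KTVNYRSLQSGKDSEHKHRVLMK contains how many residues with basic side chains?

Lysine (K), arginine (R), and histidine (H) have basic, nitrogen-containing side chains.
Matching residues: K1, R6, K12, H16, K17, H18, R19, K23.

8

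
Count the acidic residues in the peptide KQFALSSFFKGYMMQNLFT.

Only D (aspartate) and E (glutamate) carry a side-chain carboxylic acid.
None of the 19 residues belong to this group.

0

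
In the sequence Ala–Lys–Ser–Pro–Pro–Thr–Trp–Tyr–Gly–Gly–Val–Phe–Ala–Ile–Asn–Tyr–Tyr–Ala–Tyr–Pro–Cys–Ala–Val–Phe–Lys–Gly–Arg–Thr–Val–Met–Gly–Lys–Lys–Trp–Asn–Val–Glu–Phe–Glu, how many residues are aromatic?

9

Phenylalanine (F), tryptophan (W), and tyrosine (Y) have aromatic ring side chains.
Matching residues: Trp7, Tyr8, Phe12, Tyr16, Tyr17, Tyr19, Phe24, Trp34, Phe38.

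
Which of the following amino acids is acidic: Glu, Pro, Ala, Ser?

Glu

Aspartate (D) and glutamate (E) have carboxylic-acid side chains and are the acidic amino acids.
Of the listed options, only Glu belongs to this group.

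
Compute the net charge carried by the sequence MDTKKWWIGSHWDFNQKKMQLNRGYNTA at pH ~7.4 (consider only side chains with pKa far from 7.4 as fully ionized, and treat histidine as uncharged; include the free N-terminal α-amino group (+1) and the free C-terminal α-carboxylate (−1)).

+3

Near pH 7.4, K and R contribute +1 each, D and E contribute −1 each, and every other side chain (His included, as stated) is uncharged.
Positive (K, R): K4, K5, K17, K18, R23 → +5.
Negative (D, E): D2, D13 → −2.
The N-terminus (+1) and C-terminus (−1) cancel.
Net charge = (+5) + (−2) = +3.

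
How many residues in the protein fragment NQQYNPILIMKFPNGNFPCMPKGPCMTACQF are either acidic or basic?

2

Acidic: D, E. Basic: H, K, R.
Acidic residues here: none (0).
Basic residues here: K11, K22 (2).
The two groups share no amino acid, so total = 0 + 2 = 2.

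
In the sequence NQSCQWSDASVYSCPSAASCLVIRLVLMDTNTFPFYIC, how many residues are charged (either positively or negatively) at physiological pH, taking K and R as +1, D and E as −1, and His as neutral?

Charged side chains at pH ~7.4: K, R (positive); D, E (negative).
Matching residues: D8, R24, D29.

3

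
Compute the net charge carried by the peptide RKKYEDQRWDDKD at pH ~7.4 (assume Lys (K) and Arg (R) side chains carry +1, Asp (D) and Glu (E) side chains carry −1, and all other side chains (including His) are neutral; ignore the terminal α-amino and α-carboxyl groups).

0

Positive (K, R): R1, K2, K3, R8, K12 → +5.
Negative (D, E): E5, D6, D10, D11, D13 → −5.
Net charge = (+5) + (−5) = 0.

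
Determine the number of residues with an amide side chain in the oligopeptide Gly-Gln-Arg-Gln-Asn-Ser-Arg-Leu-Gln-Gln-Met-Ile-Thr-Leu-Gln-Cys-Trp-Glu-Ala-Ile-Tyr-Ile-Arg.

6

The amide-side-chain residues are Asn (N) and Gln (Q).
Matching residues: Gln2, Gln4, Asn5, Gln9, Gln10, Gln15.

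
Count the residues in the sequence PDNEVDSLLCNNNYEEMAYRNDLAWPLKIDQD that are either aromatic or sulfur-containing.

5

Aromatic: F, W, Y. Sulfur-containing: C, M.
Aromatic residues here: Y14, Y19, W25 (3).
Sulfur-containing residues here: C10, M17 (2).
The two groups share no amino acid, so total = 3 + 2 = 5.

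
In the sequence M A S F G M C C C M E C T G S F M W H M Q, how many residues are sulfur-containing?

9

The sulfur-bearing residues are cysteine (–SH) and methionine (–S–CH₃).
Matching residues: M1, M6, C7, C8, C9, M10, C12, M17, M20.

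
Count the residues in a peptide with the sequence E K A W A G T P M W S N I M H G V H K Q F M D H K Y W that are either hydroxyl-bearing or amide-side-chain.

Hydroxyl-bearing: S, T, Y. Amide-side-chain: N, Q.
Hydroxyl-bearing residues here: T7, S11, Y26 (3).
Amide-side-chain residues here: N12, Q20 (2).
The two groups share no amino acid, so total = 3 + 2 = 5.

5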